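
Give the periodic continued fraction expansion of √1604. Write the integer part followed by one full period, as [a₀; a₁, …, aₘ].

a₀ = ⌊√1604⌋ = 40.
With m₀=0, d₀=1 and mₖ₊₁ = dₖaₖ − mₖ, dₖ₊₁ = (n − mₖ₊₁²)/dₖ, aₖ₊₁ = ⌊(a₀+mₖ₊₁)/dₖ₊₁⌋:
  k=1: m=40, d=4, a=20
  k=2: m=40, d=1, a=80
d=1 and a=2a₀=80 at k=2, so the next step gives (m, d) = (40, 4) again — its k=1 value — and the period has length 2.

[40; 20, 80]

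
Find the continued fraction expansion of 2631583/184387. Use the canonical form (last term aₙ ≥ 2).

[14; 3, 1, 2, 12, 11, 8, 15]

2631583 = 14×184387 + 50165
184387 = 3×50165 + 33892
50165 = 1×33892 + 16273
33892 = 2×16273 + 1346
16273 = 12×1346 + 121
1346 = 11×121 + 15
121 = 8×15 + 1
15 = 15×1 + 0  (stop)
So 2631583/184387 = [14; 3, 1, 2, 12, 11, 8, 15].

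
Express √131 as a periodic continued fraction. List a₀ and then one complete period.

a₀ = ⌊√131⌋ = 11.
With m₀=0, d₀=1 and mₖ₊₁ = dₖaₖ − mₖ, dₖ₊₁ = (n − mₖ₊₁²)/dₖ, aₖ₊₁ = ⌊(a₀+mₖ₊₁)/dₖ₊₁⌋:
  k=1: m=11, d=10, a=2
  k=2: m=9, d=5, a=4
  k=3: m=11, d=2, a=11
  k=4: m=11, d=5, a=4
  k=5: m=9, d=10, a=2
  k=6: m=11, d=1, a=22
d=1 and a=2a₀=22 at k=6, so the next step gives (m, d) = (11, 10) again — its k=1 value — and the period has length 6.

[11; 2, 4, 11, 4, 2, 22]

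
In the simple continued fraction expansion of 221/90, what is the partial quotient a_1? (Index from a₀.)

221 = 2·90 + 41   →  a_0 = 2
90 = 2·41 + 8   →  a_1 = 2

2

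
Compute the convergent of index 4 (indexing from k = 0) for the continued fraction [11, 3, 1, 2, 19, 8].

2401/213

Using pₖ = aₖpₖ₋₁ + pₖ₋₂, qₖ = aₖqₖ₋₁ + qₖ₋₂ (with p₋₁=1, p₋₂=0, q₋₁=0, q₋₂=1):
  k=0: a=11, p=11, q=1
  k=1: a=3, p=34, q=3
  k=2: a=1, p=45, q=4
  k=3: a=2, p=124, q=11
  k=4: a=19, p=2401, q=213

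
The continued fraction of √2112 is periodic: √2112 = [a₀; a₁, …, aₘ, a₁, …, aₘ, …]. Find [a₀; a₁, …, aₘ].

[45; 1, 21, 1, 90]

a₀ = ⌊√2112⌋ = 45.
With m₀=0, d₀=1 and mₖ₊₁ = dₖaₖ − mₖ, dₖ₊₁ = (n − mₖ₊₁²)/dₖ, aₖ₊₁ = ⌊(a₀+mₖ₊₁)/dₖ₊₁⌋:
  k=1: m=45, d=87, a=1
  k=2: m=42, d=4, a=21
  k=3: m=42, d=87, a=1
  k=4: m=45, d=1, a=90
d=1 and a=2a₀=90 at k=4, so the next step gives (m, d) = (45, 87) again — its k=1 value — and the period has length 4.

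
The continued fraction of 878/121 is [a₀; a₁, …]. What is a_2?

1

878 = 7·121 + 31   →  a_0 = 7
121 = 3·31 + 28   →  a_1 = 3
31 = 1·28 + 3   →  a_2 = 1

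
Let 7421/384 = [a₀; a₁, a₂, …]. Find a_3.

7421 = 19·384 + 125   →  a_0 = 19
384 = 3·125 + 9   →  a_1 = 3
125 = 13·9 + 8   →  a_2 = 13
9 = 1·8 + 1   →  a_3 = 1

1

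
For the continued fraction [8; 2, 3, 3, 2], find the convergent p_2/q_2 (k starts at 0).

59/7

Using pₖ = aₖpₖ₋₁ + pₖ₋₂, qₖ = aₖqₖ₋₁ + qₖ₋₂ (with p₋₁=1, p₋₂=0, q₋₁=0, q₋₂=1):
  k=0: a=8, p=8, q=1
  k=1: a=2, p=17, q=2
  k=2: a=3, p=59, q=7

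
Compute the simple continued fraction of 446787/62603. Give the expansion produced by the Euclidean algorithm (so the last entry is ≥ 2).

446787 = 7*62603 + 8566
62603 = 7*8566 + 2641
8566 = 3*2641 + 643
2641 = 4*643 + 69
643 = 9*69 + 22
69 = 3*22 + 3
22 = 7*3 + 1
3 = 3*1 + 0  (stop)
So 446787/62603 = [7; 7, 3, 4, 9, 3, 7, 3].

[7; 7, 3, 4, 9, 3, 7, 3]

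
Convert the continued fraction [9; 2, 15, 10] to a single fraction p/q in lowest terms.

2959/312

Fold from the inside: start with 10/1.
  15 + 1/10 = 151/10
  2 + 10/151 = 312/151
  9 + 151/312 = 2959/312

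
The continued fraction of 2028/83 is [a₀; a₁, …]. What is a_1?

2028 = 24·83 + 36   →  a_0 = 24
83 = 2·36 + 11   →  a_1 = 2

2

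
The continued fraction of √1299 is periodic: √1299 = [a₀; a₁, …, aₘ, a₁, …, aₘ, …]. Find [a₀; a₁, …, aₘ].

[36; 24, 72]

a₀ = ⌊√1299⌋ = 36.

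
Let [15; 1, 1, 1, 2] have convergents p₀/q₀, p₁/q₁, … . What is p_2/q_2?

Using pₖ = aₖpₖ₋₁ + pₖ₋₂, qₖ = aₖqₖ₋₁ + qₖ₋₂ (with p₋₁=1, p₋₂=0, q₋₁=0, q₋₂=1):
  k=0: a=15, p=15, q=1
  k=1: a=1, p=16, q=1
  k=2: a=1, p=31, q=2

31/2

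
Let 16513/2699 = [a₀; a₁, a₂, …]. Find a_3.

5

16513 = 6·2699 + 319   →  a_0 = 6
2699 = 8·319 + 147   →  a_1 = 8
319 = 2·147 + 25   →  a_2 = 2
147 = 5·25 + 22   →  a_3 = 5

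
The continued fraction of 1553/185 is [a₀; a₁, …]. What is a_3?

1

1553 = 8·185 + 73   →  a_0 = 8
185 = 2·73 + 39   →  a_1 = 2
73 = 1·39 + 34   →  a_2 = 1
39 = 1·34 + 5   →  a_3 = 1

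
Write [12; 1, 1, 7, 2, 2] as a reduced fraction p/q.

990/79

Using pₖ = aₖpₖ₋₁ + pₖ₋₂ and qₖ = aₖqₖ₋₁ + qₖ₋₂:
  k=0: a=12, p=12, q=1
  k=1: a=1, p=13, q=1
  k=2: a=1, p=25, q=2
  k=3: a=7, p=188, q=15
  k=4: a=2, p=401, q=32
  k=5: a=2, p=990, q=79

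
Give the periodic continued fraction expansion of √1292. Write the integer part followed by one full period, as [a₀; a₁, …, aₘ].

a₀ = ⌊√1292⌋ = 35.
With m₀=0, d₀=1 and mₖ₊₁ = dₖaₖ − mₖ, dₖ₊₁ = (n − mₖ₊₁²)/dₖ, aₖ₊₁ = ⌊(a₀+mₖ₊₁)/dₖ₊₁⌋:
  k=1: m=35, d=67, a=1
  k=2: m=32, d=4, a=16
  k=3: m=32, d=67, a=1
  k=4: m=35, d=1, a=70
d=1 and a=2a₀=70 at k=4, so the next step gives (m, d) = (35, 67) again — its k=1 value — and the period has length 4.

[35; 1, 16, 1, 70]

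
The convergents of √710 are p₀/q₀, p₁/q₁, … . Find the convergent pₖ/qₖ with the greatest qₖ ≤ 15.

373/14

√710 = [26; 1, 1, 1, 4, 1, 1, 1, 52, …] (period length 8).
Convergents:
  p_0/q_0 = 26/1
  p_1/q_1 = 27/1
  p_2/q_2 = 53/2
  p_3/q_3 = 80/3
  p_4/q_4 = 373/14
  p_5/q_5 = 453/17
q_4 = 14 ≤ 15 < 17 = q_5, so the answer is 373/14.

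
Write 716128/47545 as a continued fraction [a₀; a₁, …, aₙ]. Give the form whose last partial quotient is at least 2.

716128 = 15×47545 + 2953
47545 = 16×2953 + 297
2953 = 9×297 + 280
297 = 1×280 + 17
280 = 16×17 + 8
17 = 2×8 + 1
8 = 8×1 + 0  (stop)
So 716128/47545 = [15; 16, 9, 1, 16, 2, 8].

[15; 16, 9, 1, 16, 2, 8]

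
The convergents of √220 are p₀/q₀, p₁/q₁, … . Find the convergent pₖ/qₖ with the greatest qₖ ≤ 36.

89/6

√220 = [14; 1, 4, 1, 28, …] (period length 4).
Convergents:
  p_0/q_0 = 14/1
  p_1/q_1 = 15/1
  p_2/q_2 = 74/5
  p_3/q_3 = 89/6
  p_4/q_4 = 2566/173
q_3 = 6 ≤ 36 < 173 = q_4, so the answer is 89/6.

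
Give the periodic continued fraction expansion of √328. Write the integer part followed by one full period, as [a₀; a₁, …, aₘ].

[18; 9, 36]

a₀ = ⌊√328⌋ = 18.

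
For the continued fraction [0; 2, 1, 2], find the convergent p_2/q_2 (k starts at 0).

1/3

Using pₖ = aₖpₖ₋₁ + pₖ₋₂, qₖ = aₖqₖ₋₁ + qₖ₋₂ (with p₋₁=1, p₋₂=0, q₋₁=0, q₋₂=1):
  k=0: a=0, p=0, q=1
  k=1: a=2, p=1, q=2
  k=2: a=1, p=1, q=3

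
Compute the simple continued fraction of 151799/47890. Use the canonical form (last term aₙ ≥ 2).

[3; 5, 1, 8, 5, 9, 9, 2]

151799 = 3·47890 + 8129
47890 = 5·8129 + 7245
8129 = 1·7245 + 884
7245 = 8·884 + 173
884 = 5·173 + 19
173 = 9·19 + 2
19 = 9·2 + 1
2 = 2·1 + 0  (stop)
So 151799/47890 = [3; 5, 1, 8, 5, 9, 9, 2].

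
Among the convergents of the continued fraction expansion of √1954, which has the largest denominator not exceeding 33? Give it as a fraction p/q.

221/5

√1954 = [44; 4, 1, 9, 44, 9, 1, 4, 88, …] (period length 8).
Convergents:
  p_0/q_0 = 44/1
  p_1/q_1 = 177/4
  p_2/q_2 = 221/5
  p_3/q_3 = 2166/49
q_2 = 5 ≤ 33 < 49 = q_3, so the answer is 221/5.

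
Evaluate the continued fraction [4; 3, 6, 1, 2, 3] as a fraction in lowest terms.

911/211

Using pₖ = aₖpₖ₋₁ + pₖ₋₂ and qₖ = aₖqₖ₋₁ + qₖ₋₂:
  k=0: a=4, p=4, q=1
  k=1: a=3, p=13, q=3
  k=2: a=6, p=82, q=19
  k=3: a=1, p=95, q=22
  k=4: a=2, p=272, q=63
  k=5: a=3, p=911, q=211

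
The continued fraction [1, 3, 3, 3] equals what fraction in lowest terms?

43/33

Fold from the inside: start with 3/1.
  3 + 1/3 = 10/3
  3 + 3/10 = 33/10
  1 + 10/33 = 43/33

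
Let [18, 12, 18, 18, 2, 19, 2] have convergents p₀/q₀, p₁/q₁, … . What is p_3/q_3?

Using pₖ = aₖpₖ₋₁ + pₖ₋₂, qₖ = aₖqₖ₋₁ + qₖ₋₂ (with p₋₁=1, p₋₂=0, q₋₁=0, q₋₂=1):
  k=0: a=18, p=18, q=1
  k=1: a=12, p=217, q=12
  k=2: a=18, p=3924, q=217
  k=3: a=18, p=70849, q=3918

70849/3918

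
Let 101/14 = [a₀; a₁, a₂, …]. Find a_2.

1

101 = 7·14 + 3   →  a_0 = 7
14 = 4·3 + 2   →  a_1 = 4
3 = 1·2 + 1   →  a_2 = 1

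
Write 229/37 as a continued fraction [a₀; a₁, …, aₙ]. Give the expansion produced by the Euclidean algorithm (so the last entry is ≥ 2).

229 = 6·37 + 7
37 = 5·7 + 2
7 = 3·2 + 1
2 = 2·1 + 0  (stop)
So 229/37 = [6; 5, 3, 2].

[6; 5, 3, 2]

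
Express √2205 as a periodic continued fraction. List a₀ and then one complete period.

a₀ = ⌊√2205⌋ = 46.
With m₀=0, d₀=1 and mₖ₊₁ = dₖaₖ − mₖ, dₖ₊₁ = (n − mₖ₊₁²)/dₖ, aₖ₊₁ = ⌊(a₀+mₖ₊₁)/dₖ₊₁⌋:
  k=1: m=46, d=89, a=1
  k=2: m=43, d=4, a=22
  k=3: m=45, d=45, a=2
  k=4: m=45, d=4, a=22
  k=5: m=43, d=89, a=1
  k=6: m=46, d=1, a=92
d=1 and a=2a₀=92 at k=6, so the next step gives (m, d) = (46, 89) again — its k=1 value — and the period has length 6.

[46; 1, 22, 2, 22, 1, 92]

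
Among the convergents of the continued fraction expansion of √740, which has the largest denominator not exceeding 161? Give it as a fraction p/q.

1877/69

√740 = [27; 4, 1, 12, 1, 4, 54, …] (period length 6).
Convergents:
  p_0/q_0 = 27/1
  p_1/q_1 = 109/4
  p_2/q_2 = 136/5
  p_3/q_3 = 1741/64
  p_4/q_4 = 1877/69
  p_5/q_5 = 9249/340
q_4 = 69 ≤ 161 < 340 = q_5, so the answer is 1877/69.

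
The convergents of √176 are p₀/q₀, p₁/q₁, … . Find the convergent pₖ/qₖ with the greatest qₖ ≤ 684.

√176 = [13; 3, 1, 3, 26, …] (period length 4).
Convergents:
  p_0/q_0 = 13/1
  p_1/q_1 = 40/3
  p_2/q_2 = 53/4
  p_3/q_3 = 199/15
  p_4/q_4 = 5227/394
  p_5/q_5 = 15880/1197
q_4 = 394 ≤ 684 < 1197 = q_5, so the answer is 5227/394.

5227/394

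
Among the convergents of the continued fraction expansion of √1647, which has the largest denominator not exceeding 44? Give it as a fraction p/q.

√1647 = [40; 1, 1, 2, 1, 1, 80, …] (period length 6).
Convergents:
  p_0/q_0 = 40/1
  p_1/q_1 = 41/1
  p_2/q_2 = 81/2
  p_3/q_3 = 203/5
  p_4/q_4 = 284/7
  p_5/q_5 = 487/12
  p_6/q_6 = 39244/967
q_5 = 12 ≤ 44 < 967 = q_6, so the answer is 487/12.

487/12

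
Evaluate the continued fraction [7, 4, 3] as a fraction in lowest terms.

Fold from the inside: start with 3/1.
  4 + 1/3 = 13/3
  7 + 3/13 = 94/13

94/13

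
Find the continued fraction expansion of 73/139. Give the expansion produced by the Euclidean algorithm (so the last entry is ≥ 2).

[0; 1, 1, 9, 2, 3]

73 = 0·139 + 73
139 = 1·73 + 66
73 = 1·66 + 7
66 = 9·7 + 3
7 = 2·3 + 1
3 = 3·1 + 0  (stop)
So 73/139 = [0; 1, 1, 9, 2, 3].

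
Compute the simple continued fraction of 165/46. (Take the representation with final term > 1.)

[3; 1, 1, 2, 2, 1, 2]

165 = 3*46 + 27
46 = 1*27 + 19
27 = 1*19 + 8
19 = 2*8 + 3
8 = 2*3 + 2
3 = 1*2 + 1
2 = 2*1 + 0  (stop)
So 165/46 = [3; 1, 1, 2, 2, 1, 2].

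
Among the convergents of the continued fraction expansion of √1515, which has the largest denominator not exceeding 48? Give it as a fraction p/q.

√1515 = [38; 1, 11, 1, 76, …] (period length 4).
Convergents:
  p_0/q_0 = 38/1
  p_1/q_1 = 39/1
  p_2/q_2 = 467/12
  p_3/q_3 = 506/13
  p_4/q_4 = 38923/1000
q_3 = 13 ≤ 48 < 1000 = q_4, so the answer is 506/13.

506/13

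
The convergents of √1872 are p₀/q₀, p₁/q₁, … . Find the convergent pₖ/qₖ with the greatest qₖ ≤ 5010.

√1872 = [43; 3, 1, 3, 86, …] (period length 4).
Convergents:
  p_0/q_0 = 43/1
  p_1/q_1 = 130/3
  p_2/q_2 = 173/4
  p_3/q_3 = 649/15
  p_4/q_4 = 55987/1294
  p_5/q_5 = 168610/3897
  p_6/q_6 = 224597/5191
q_5 = 3897 ≤ 5010 < 5191 = q_6, so the answer is 168610/3897.

168610/3897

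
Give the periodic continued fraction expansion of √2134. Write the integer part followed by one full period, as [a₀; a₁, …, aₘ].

[46; 5, 8, 5, 92]

a₀ = ⌊√2134⌋ = 46.
With m₀=0, d₀=1 and mₖ₊₁ = dₖaₖ − mₖ, dₖ₊₁ = (n − mₖ₊₁²)/dₖ, aₖ₊₁ = ⌊(a₀+mₖ₊₁)/dₖ₊₁⌋:
  k=1: m=46, d=18, a=5
  k=2: m=44, d=11, a=8
  k=3: m=44, d=18, a=5
  k=4: m=46, d=1, a=92
d=1 and a=2a₀=92 at k=4, so the next step gives (m, d) = (46, 18) again — its k=1 value — and the period has length 4.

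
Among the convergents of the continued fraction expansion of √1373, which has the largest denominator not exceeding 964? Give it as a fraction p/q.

25382/685

√1373 = [37; 18, 1, 1, 18, 74, …] (period length 5).
Convergents:
  p_0/q_0 = 37/1
  p_1/q_1 = 667/18
  p_2/q_2 = 704/19
  p_3/q_3 = 1371/37
  p_4/q_4 = 25382/685
  p_5/q_5 = 1879639/50727
q_4 = 685 ≤ 964 < 50727 = q_5, so the answer is 25382/685.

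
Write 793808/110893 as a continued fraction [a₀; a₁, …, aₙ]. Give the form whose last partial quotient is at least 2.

793808 = 7×110893 + 17557
110893 = 6×17557 + 5551
17557 = 3×5551 + 904
5551 = 6×904 + 127
904 = 7×127 + 15
127 = 8×15 + 7
15 = 2×7 + 1
7 = 7×1 + 0  (stop)
So 793808/110893 = [7; 6, 3, 6, 7, 8, 2, 7].

[7; 6, 3, 6, 7, 8, 2, 7]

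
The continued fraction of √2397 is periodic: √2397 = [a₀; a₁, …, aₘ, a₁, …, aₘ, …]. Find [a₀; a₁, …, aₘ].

[48; 1, 23, 2, 23, 1, 96]

a₀ = ⌊√2397⌋ = 48.
With m₀=0, d₀=1 and mₖ₊₁ = dₖaₖ − mₖ, dₖ₊₁ = (n − mₖ₊₁²)/dₖ, aₖ₊₁ = ⌊(a₀+mₖ₊₁)/dₖ₊₁⌋:
  k=1: m=48, d=93, a=1
  k=2: m=45, d=4, a=23
  k=3: m=47, d=47, a=2
  k=4: m=47, d=4, a=23
  k=5: m=45, d=93, a=1
  k=6: m=48, d=1, a=96
d=1 and a=2a₀=96 at k=6, so the next step gives (m, d) = (48, 93) again — its k=1 value — and the period has length 6.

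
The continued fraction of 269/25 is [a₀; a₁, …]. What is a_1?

269 = 10·25 + 19   →  a_0 = 10
25 = 1·19 + 6   →  a_1 = 1

1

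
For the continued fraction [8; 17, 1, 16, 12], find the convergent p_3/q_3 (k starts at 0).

2457/305

Using pₖ = aₖpₖ₋₁ + pₖ₋₂, qₖ = aₖqₖ₋₁ + qₖ₋₂ (with p₋₁=1, p₋₂=0, q₋₁=0, q₋₂=1):
  k=0: a=8, p=8, q=1
  k=1: a=17, p=137, q=17
  k=2: a=1, p=145, q=18
  k=3: a=16, p=2457, q=305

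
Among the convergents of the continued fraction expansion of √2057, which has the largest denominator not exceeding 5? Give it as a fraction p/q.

136/3

√2057 = [45; 2, 1, 4, 1, 2, 90, …] (period length 6).
Convergents:
  p_0/q_0 = 45/1
  p_1/q_1 = 91/2
  p_2/q_2 = 136/3
  p_3/q_3 = 635/14
q_2 = 3 ≤ 5 < 14 = q_3, so the answer is 136/3.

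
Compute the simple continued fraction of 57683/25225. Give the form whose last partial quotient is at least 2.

[2; 3, 2, 19, 2, 12, 2, 3]

57683 = 2·25225 + 7233
25225 = 3·7233 + 3526
7233 = 2·3526 + 181
3526 = 19·181 + 87
181 = 2·87 + 7
87 = 12·7 + 3
7 = 2·3 + 1
3 = 3·1 + 0  (stop)
So 57683/25225 = [2; 3, 2, 19, 2, 12, 2, 3].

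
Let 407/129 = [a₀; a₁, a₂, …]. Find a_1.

6

407 = 3·129 + 20   →  a_0 = 3
129 = 6·20 + 9   →  a_1 = 6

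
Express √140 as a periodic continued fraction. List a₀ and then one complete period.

[11; 1, 4, 1, 22]

a₀ = ⌊√140⌋ = 11.
With m₀=0, d₀=1 and mₖ₊₁ = dₖaₖ − mₖ, dₖ₊₁ = (n − mₖ₊₁²)/dₖ, aₖ₊₁ = ⌊(a₀+mₖ₊₁)/dₖ₊₁⌋:
  k=1: m=11, d=19, a=1
  k=2: m=8, d=4, a=4
  k=3: m=8, d=19, a=1
  k=4: m=11, d=1, a=22
d=1 and a=2a₀=22 at k=4, so the next step gives (m, d) = (11, 19) again — its k=1 value — and the period has length 4.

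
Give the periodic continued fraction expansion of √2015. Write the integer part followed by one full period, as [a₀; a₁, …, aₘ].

[44; 1, 7, 1, 88]

a₀ = ⌊√2015⌋ = 44.
With m₀=0, d₀=1 and mₖ₊₁ = dₖaₖ − mₖ, dₖ₊₁ = (n − mₖ₊₁²)/dₖ, aₖ₊₁ = ⌊(a₀+mₖ₊₁)/dₖ₊₁⌋:
  k=1: m=44, d=79, a=1
  k=2: m=35, d=10, a=7
  k=3: m=35, d=79, a=1
  k=4: m=44, d=1, a=88
d=1 and a=2a₀=88 at k=4, so the next step gives (m, d) = (44, 79) again — its k=1 value — and the period has length 4.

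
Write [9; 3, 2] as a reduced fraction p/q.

Using pₖ = aₖpₖ₋₁ + pₖ₋₂ and qₖ = aₖqₖ₋₁ + qₖ₋₂:
  k=0: a=9, p=9, q=1
  k=1: a=3, p=28, q=3
  k=2: a=2, p=65, q=7

65/7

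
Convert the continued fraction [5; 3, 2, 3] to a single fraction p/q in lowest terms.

Using pₖ = aₖpₖ₋₁ + pₖ₋₂ and qₖ = aₖqₖ₋₁ + qₖ₋₂:
  k=0: a=5, p=5, q=1
  k=1: a=3, p=16, q=3
  k=2: a=2, p=37, q=7
  k=3: a=3, p=127, q=24

127/24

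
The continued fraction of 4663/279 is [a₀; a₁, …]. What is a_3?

4663 = 16·279 + 199   →  a_0 = 16
279 = 1·199 + 80   →  a_1 = 1
199 = 2·80 + 39   →  a_2 = 2
80 = 2·39 + 2   →  a_3 = 2

2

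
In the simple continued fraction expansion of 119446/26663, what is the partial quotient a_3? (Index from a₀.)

1

119446 = 4·26663 + 12794   →  a_0 = 4
26663 = 2·12794 + 1075   →  a_1 = 2
12794 = 11·1075 + 969   →  a_2 = 11
1075 = 1·969 + 106   →  a_3 = 1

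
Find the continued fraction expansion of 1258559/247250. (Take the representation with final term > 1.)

[5; 11, 12, 19, 12, 8]

1258559 = 5*247250 + 22309
247250 = 11*22309 + 1851
22309 = 12*1851 + 97
1851 = 19*97 + 8
97 = 12*8 + 1
8 = 8*1 + 0  (stop)
So 1258559/247250 = [5; 11, 12, 19, 12, 8].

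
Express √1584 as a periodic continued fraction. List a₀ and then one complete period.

a₀ = ⌊√1584⌋ = 39.
With m₀=0, d₀=1 and mₖ₊₁ = dₖaₖ − mₖ, dₖ₊₁ = (n − mₖ₊₁²)/dₖ, aₖ₊₁ = ⌊(a₀+mₖ₊₁)/dₖ₊₁⌋:
  k=1: m=39, d=63, a=1
  k=2: m=24, d=16, a=3
  k=3: m=24, d=63, a=1
  k=4: m=39, d=1, a=78
d=1 and a=2a₀=78 at k=4, so the next step gives (m, d) = (39, 63) again — its k=1 value — and the period has length 4.

[39; 1, 3, 1, 78]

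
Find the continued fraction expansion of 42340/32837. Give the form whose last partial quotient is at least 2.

42340 = 1·32837 + 9503
32837 = 3·9503 + 4328
9503 = 2·4328 + 847
4328 = 5·847 + 93
847 = 9·93 + 10
93 = 9·10 + 3
10 = 3·3 + 1
3 = 3·1 + 0  (stop)
So 42340/32837 = [1; 3, 2, 5, 9, 9, 3, 3].

[1; 3, 2, 5, 9, 9, 3, 3]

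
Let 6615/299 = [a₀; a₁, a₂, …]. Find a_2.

6615 = 22·299 + 37   →  a_0 = 22
299 = 8·37 + 3   →  a_1 = 8
37 = 12·3 + 1   →  a_2 = 12

12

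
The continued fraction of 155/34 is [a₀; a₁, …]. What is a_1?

1

155 = 4·34 + 19   →  a_0 = 4
34 = 1·19 + 15   →  a_1 = 1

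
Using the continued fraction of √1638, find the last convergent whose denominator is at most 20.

√1638 = [40; 2, 8, 2, 80, …] (period length 4).
Convergents:
  p_0/q_0 = 40/1
  p_1/q_1 = 81/2
  p_2/q_2 = 688/17
  p_3/q_3 = 1457/36
q_2 = 17 ≤ 20 < 36 = q_3, so the answer is 688/17.

688/17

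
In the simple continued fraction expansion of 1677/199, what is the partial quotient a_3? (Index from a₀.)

1677 = 8·199 + 85   →  a_0 = 8
199 = 2·85 + 29   →  a_1 = 2
85 = 2·29 + 27   →  a_2 = 2
29 = 1·27 + 2   →  a_3 = 1

1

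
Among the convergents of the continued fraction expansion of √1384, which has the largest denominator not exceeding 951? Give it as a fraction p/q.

17299/465

√1384 = [37; 4, 1, 17, 1, 4, 74, …] (period length 6).
Convergents:
  p_0/q_0 = 37/1
  p_1/q_1 = 149/4
  p_2/q_2 = 186/5
  p_3/q_3 = 3311/89
  p_4/q_4 = 3497/94
  p_5/q_5 = 17299/465
  p_6/q_6 = 1283623/34504
q_5 = 465 ≤ 951 < 34504 = q_6, so the answer is 17299/465.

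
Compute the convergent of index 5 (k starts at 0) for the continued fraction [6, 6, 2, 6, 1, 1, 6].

Using pₖ = aₖpₖ₋₁ + pₖ₋₂, qₖ = aₖqₖ₋₁ + qₖ₋₂ (with p₋₁=1, p₋₂=0, q₋₁=0, q₋₂=1):
  k=0: a=6, p=6, q=1
  k=1: a=6, p=37, q=6
  k=2: a=2, p=80, q=13
  k=3: a=6, p=517, q=84
  k=4: a=1, p=597, q=97
  k=5: a=1, p=1114, q=181

1114/181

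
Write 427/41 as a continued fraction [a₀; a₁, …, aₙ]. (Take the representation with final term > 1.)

427 = 10×41 + 17
41 = 2×17 + 7
17 = 2×7 + 3
7 = 2×3 + 1
3 = 3×1 + 0  (stop)
So 427/41 = [10; 2, 2, 2, 3].

[10; 2, 2, 2, 3]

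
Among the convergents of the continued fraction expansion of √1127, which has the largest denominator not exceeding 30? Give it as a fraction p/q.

√1127 = [33; 1, 1, 3, 33, 3, 1, 1, 66, …] (period length 8).
Convergents:
  p_0/q_0 = 33/1
  p_1/q_1 = 34/1
  p_2/q_2 = 67/2
  p_3/q_3 = 235/7
  p_4/q_4 = 7822/233
q_3 = 7 ≤ 30 < 233 = q_4, so the answer is 235/7.

235/7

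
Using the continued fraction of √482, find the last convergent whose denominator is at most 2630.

21230/967

√482 = [21; 1, 20, 1, 42, …] (period length 4).
Convergents:
  p_0/q_0 = 21/1
  p_1/q_1 = 22/1
  p_2/q_2 = 461/21
  p_3/q_3 = 483/22
  p_4/q_4 = 20747/945
  p_5/q_5 = 21230/967
  p_6/q_6 = 445347/20285
q_5 = 967 ≤ 2630 < 20285 = q_6, so the answer is 21230/967.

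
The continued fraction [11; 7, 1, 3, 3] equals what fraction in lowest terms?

Using pₖ = aₖpₖ₋₁ + pₖ₋₂ and qₖ = aₖqₖ₋₁ + qₖ₋₂:
  k=0: a=11, p=11, q=1
  k=1: a=7, p=78, q=7
  k=2: a=1, p=89, q=8
  k=3: a=3, p=345, q=31
  k=4: a=3, p=1124, q=101

1124/101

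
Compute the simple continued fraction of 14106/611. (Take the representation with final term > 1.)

14106 = 23·611 + 53
611 = 11·53 + 28
53 = 1·28 + 25
28 = 1·25 + 3
25 = 8·3 + 1
3 = 3·1 + 0  (stop)
So 14106/611 = [23; 11, 1, 1, 8, 3].

[23; 11, 1, 1, 8, 3]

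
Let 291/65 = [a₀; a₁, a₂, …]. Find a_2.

291 = 4·65 + 31   →  a_0 = 4
65 = 2·31 + 3   →  a_1 = 2
31 = 10·3 + 1   →  a_2 = 10

10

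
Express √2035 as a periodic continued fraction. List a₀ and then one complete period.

a₀ = ⌊√2035⌋ = 45.

[45; 9, 90]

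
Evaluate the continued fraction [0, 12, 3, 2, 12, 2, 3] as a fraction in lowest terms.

Using pₖ = aₖpₖ₋₁ + pₖ₋₂ and qₖ = aₖqₖ₋₁ + qₖ₋₂:
  k=0: a=0, p=0, q=1
  k=1: a=12, p=1, q=12
  k=2: a=3, p=3, q=37
  k=3: a=2, p=7, q=86
  k=4: a=12, p=87, q=1069
  k=5: a=2, p=181, q=2224
  k=6: a=3, p=630, q=7741

630/7741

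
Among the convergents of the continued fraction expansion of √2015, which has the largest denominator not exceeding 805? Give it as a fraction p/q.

35911/800

√2015 = [44; 1, 7, 1, 88, …] (period length 4).
Convergents:
  p_0/q_0 = 44/1
  p_1/q_1 = 45/1
  p_2/q_2 = 359/8
  p_3/q_3 = 404/9
  p_4/q_4 = 35911/800
  p_5/q_5 = 36315/809
q_4 = 800 ≤ 805 < 809 = q_5, so the answer is 35911/800.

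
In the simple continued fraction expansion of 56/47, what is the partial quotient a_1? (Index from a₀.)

56 = 1·47 + 9   →  a_0 = 1
47 = 5·9 + 2   →  a_1 = 5

5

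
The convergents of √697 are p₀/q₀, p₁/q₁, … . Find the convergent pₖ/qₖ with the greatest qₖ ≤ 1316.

13966/529

√697 = [26; 2, 2, 52, …] (period length 3).
Convergents:
  p_0/q_0 = 26/1
  p_1/q_1 = 53/2
  p_2/q_2 = 132/5
  p_3/q_3 = 6917/262
  p_4/q_4 = 13966/529
  p_5/q_5 = 34849/1320
q_4 = 529 ≤ 1316 < 1320 = q_5, so the answer is 13966/529.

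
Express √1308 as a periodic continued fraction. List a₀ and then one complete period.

a₀ = ⌊√1308⌋ = 36.

[36; 6, 72]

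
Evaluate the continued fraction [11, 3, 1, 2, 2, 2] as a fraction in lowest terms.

Using pₖ = aₖpₖ₋₁ + pₖ₋₂ and qₖ = aₖqₖ₋₁ + qₖ₋₂:
  k=0: a=11, p=11, q=1
  k=1: a=3, p=34, q=3
  k=2: a=1, p=45, q=4
  k=3: a=2, p=124, q=11
  k=4: a=2, p=293, q=26
  k=5: a=2, p=710, q=63

710/63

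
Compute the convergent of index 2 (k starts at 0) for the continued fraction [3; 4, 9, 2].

Using pₖ = aₖpₖ₋₁ + pₖ₋₂, qₖ = aₖqₖ₋₁ + qₖ₋₂ (with p₋₁=1, p₋₂=0, q₋₁=0, q₋₂=1):
  k=0: a=3, p=3, q=1
  k=1: a=4, p=13, q=4
  k=2: a=9, p=120, q=37

120/37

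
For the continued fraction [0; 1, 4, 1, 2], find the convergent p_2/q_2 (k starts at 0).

Using pₖ = aₖpₖ₋₁ + pₖ₋₂, qₖ = aₖqₖ₋₁ + qₖ₋₂ (with p₋₁=1, p₋₂=0, q₋₁=0, q₋₂=1):
  k=0: a=0, p=0, q=1
  k=1: a=1, p=1, q=1
  k=2: a=4, p=4, q=5

4/5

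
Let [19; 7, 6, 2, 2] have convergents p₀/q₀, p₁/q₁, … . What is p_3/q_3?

Using pₖ = aₖpₖ₋₁ + pₖ₋₂, qₖ = aₖqₖ₋₁ + qₖ₋₂ (with p₋₁=1, p₋₂=0, q₋₁=0, q₋₂=1):
  k=0: a=19, p=19, q=1
  k=1: a=7, p=134, q=7
  k=2: a=6, p=823, q=43
  k=3: a=2, p=1780, q=93

1780/93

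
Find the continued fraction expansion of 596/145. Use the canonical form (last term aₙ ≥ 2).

596 = 4·145 + 16
145 = 9·16 + 1
16 = 16·1 + 0  (stop)
So 596/145 = [4; 9, 16].

[4; 9, 16]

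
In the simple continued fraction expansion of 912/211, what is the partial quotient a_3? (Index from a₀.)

1

912 = 4·211 + 68   →  a_0 = 4
211 = 3·68 + 7   →  a_1 = 3
68 = 9·7 + 5   →  a_2 = 9
7 = 1·5 + 2   →  a_3 = 1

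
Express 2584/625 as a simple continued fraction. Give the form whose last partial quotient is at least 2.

2584 = 4·625 + 84
625 = 7·84 + 37
84 = 2·37 + 10
37 = 3·10 + 7
10 = 1·7 + 3
7 = 2·3 + 1
3 = 3·1 + 0  (stop)
So 2584/625 = [4; 7, 2, 3, 1, 2, 3].

[4; 7, 2, 3, 1, 2, 3]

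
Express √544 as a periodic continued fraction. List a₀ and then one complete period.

a₀ = ⌊√544⌋ = 23.
With m₀=0, d₀=1 and mₖ₊₁ = dₖaₖ − mₖ, dₖ₊₁ = (n − mₖ₊₁²)/dₖ, aₖ₊₁ = ⌊(a₀+mₖ₊₁)/dₖ₊₁⌋:
  k=1: m=23, d=15, a=3
  k=2: m=22, d=4, a=11
  k=3: m=22, d=15, a=3
  k=4: m=23, d=1, a=46
d=1 and a=2a₀=46 at k=4, so the next step gives (m, d) = (23, 15) again — its k=1 value — and the period has length 4.

[23; 3, 11, 3, 46]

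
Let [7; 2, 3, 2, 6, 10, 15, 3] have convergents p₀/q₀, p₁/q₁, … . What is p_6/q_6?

117451/15793

Using pₖ = aₖpₖ₋₁ + pₖ₋₂, qₖ = aₖqₖ₋₁ + qₖ₋₂ (with p₋₁=1, p₋₂=0, q₋₁=0, q₋₂=1):
  k=0: a=7, p=7, q=1
  k=1: a=2, p=15, q=2
  k=2: a=3, p=52, q=7
  k=3: a=2, p=119, q=16
  k=4: a=6, p=766, q=103
  k=5: a=10, p=7779, q=1046
  k=6: a=15, p=117451, q=15793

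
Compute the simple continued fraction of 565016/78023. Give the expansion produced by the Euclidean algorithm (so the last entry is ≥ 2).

[7; 4, 7, 4, 9, 2, 6, 5]

565016 = 7·78023 + 18855
78023 = 4·18855 + 2603
18855 = 7·2603 + 634
2603 = 4·634 + 67
634 = 9·67 + 31
67 = 2·31 + 5
31 = 6·5 + 1
5 = 5·1 + 0  (stop)
So 565016/78023 = [7; 4, 7, 4, 9, 2, 6, 5].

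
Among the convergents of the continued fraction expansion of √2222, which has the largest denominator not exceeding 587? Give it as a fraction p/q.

√2222 = [47; 7, 4, 7, 94, …] (period length 4).
Convergents:
  p_0/q_0 = 47/1
  p_1/q_1 = 330/7
  p_2/q_2 = 1367/29
  p_3/q_3 = 9899/210
  p_4/q_4 = 931873/19769
q_3 = 210 ≤ 587 < 19769 = q_4, so the answer is 9899/210.

9899/210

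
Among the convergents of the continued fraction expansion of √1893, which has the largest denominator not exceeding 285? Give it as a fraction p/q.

5047/116

√1893 = [43; 1, 1, 28, 1, 1, 86, …] (period length 6).
Convergents:
  p_0/q_0 = 43/1
  p_1/q_1 = 44/1
  p_2/q_2 = 87/2
  p_3/q_3 = 2480/57
  p_4/q_4 = 2567/59
  p_5/q_5 = 5047/116
  p_6/q_6 = 436609/10035
q_5 = 116 ≤ 285 < 10035 = q_6, so the answer is 5047/116.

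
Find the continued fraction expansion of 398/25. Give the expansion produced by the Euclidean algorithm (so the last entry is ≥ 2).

398 = 15×25 + 23
25 = 1×23 + 2
23 = 11×2 + 1
2 = 2×1 + 0  (stop)
So 398/25 = [15; 1, 11, 2].

[15; 1, 11, 2]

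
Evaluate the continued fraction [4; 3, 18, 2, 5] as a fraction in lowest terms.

Using pₖ = aₖpₖ₋₁ + pₖ₋₂ and qₖ = aₖqₖ₋₁ + qₖ₋₂:
  k=0: a=4, p=4, q=1
  k=1: a=3, p=13, q=3
  k=2: a=18, p=238, q=55
  k=3: a=2, p=489, q=113
  k=4: a=5, p=2683, q=620

2683/620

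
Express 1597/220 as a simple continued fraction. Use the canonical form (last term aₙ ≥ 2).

[7; 3, 1, 6, 8]

1597 = 7·220 + 57
220 = 3·57 + 49
57 = 1·49 + 8
49 = 6·8 + 1
8 = 8·1 + 0  (stop)
So 1597/220 = [7; 3, 1, 6, 8].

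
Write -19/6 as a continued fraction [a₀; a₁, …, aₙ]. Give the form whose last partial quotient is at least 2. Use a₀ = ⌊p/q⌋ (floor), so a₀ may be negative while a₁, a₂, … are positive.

[-4; 1, 5]

-19 = -4·6 + 5
6 = 1·5 + 1
5 = 5·1 + 0  (stop)
So -19/6 = [-4; 1, 5].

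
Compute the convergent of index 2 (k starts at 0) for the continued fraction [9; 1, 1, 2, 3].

19/2

Using pₖ = aₖpₖ₋₁ + pₖ₋₂, qₖ = aₖqₖ₋₁ + qₖ₋₂ (with p₋₁=1, p₋₂=0, q₋₁=0, q₋₂=1):
  k=0: a=9, p=9, q=1
  k=1: a=1, p=10, q=1
  k=2: a=1, p=19, q=2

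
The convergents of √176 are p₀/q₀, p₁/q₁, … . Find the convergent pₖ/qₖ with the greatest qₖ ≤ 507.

5227/394

√176 = [13; 3, 1, 3, 26, …] (period length 4).
Convergents:
  p_0/q_0 = 13/1
  p_1/q_1 = 40/3
  p_2/q_2 = 53/4
  p_3/q_3 = 199/15
  p_4/q_4 = 5227/394
  p_5/q_5 = 15880/1197
q_4 = 394 ≤ 507 < 1197 = q_5, so the answer is 5227/394.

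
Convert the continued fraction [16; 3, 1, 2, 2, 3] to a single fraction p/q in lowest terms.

1448/89

Fold from the inside: start with 3/1.
  2 + 1/3 = 7/3
  2 + 3/7 = 17/7
  1 + 7/17 = 24/17
  3 + 17/24 = 89/24
  16 + 24/89 = 1448/89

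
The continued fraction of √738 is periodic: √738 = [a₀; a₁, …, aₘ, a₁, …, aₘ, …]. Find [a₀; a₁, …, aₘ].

a₀ = ⌊√738⌋ = 27.
With m₀=0, d₀=1 and mₖ₊₁ = dₖaₖ − mₖ, dₖ₊₁ = (n − mₖ₊₁²)/dₖ, aₖ₊₁ = ⌊(a₀+mₖ₊₁)/dₖ₊₁⌋:
  k=1: m=27, d=9, a=6
  k=2: m=27, d=1, a=54
d=1 and a=2a₀=54 at k=2, so the next step gives (m, d) = (27, 9) again — its k=1 value — and the period has length 2.

[27; 6, 54]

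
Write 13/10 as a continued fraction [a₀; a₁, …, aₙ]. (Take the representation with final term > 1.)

[1; 3, 3]

13 = 1×10 + 3
10 = 3×3 + 1
3 = 3×1 + 0  (stop)
So 13/10 = [1; 3, 3].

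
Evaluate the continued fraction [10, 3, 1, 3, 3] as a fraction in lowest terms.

Fold from the inside: start with 3/1.
  3 + 1/3 = 10/3
  1 + 3/10 = 13/10
  3 + 10/13 = 49/13
  10 + 13/49 = 503/49

503/49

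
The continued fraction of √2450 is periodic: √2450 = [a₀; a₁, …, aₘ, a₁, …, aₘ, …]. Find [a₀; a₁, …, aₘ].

[49; 2, 98]

a₀ = ⌊√2450⌋ = 49.
With m₀=0, d₀=1 and mₖ₊₁ = dₖaₖ − mₖ, dₖ₊₁ = (n − mₖ₊₁²)/dₖ, aₖ₊₁ = ⌊(a₀+mₖ₊₁)/dₖ₊₁⌋:
  k=1: m=49, d=49, a=2
  k=2: m=49, d=1, a=98
d=1 and a=2a₀=98 at k=2, so the next step gives (m, d) = (49, 49) again — its k=1 value — and the period has length 2.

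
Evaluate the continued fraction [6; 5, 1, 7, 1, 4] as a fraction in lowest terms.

1598/259

Fold from the inside: start with 4/1.
  1 + 1/4 = 5/4
  7 + 4/5 = 39/5
  1 + 5/39 = 44/39
  5 + 39/44 = 259/44
  6 + 44/259 = 1598/259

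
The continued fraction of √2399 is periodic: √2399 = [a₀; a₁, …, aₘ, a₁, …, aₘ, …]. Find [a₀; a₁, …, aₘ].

[48; 1, 47, 1, 96]

a₀ = ⌊√2399⌋ = 48.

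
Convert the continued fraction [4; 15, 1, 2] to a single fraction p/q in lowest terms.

191/47

Fold from the inside: start with 2/1.
  1 + 1/2 = 3/2
  15 + 2/3 = 47/3
  4 + 3/47 = 191/47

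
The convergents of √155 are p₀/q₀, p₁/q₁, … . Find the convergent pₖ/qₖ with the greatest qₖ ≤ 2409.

12425/998

√155 = [12; 2, 4, 2, 24, …] (period length 4).
Convergents:
  p_0/q_0 = 12/1
  p_1/q_1 = 25/2
  p_2/q_2 = 112/9
  p_3/q_3 = 249/20
  p_4/q_4 = 6088/489
  p_5/q_5 = 12425/998
  p_6/q_6 = 55788/4481
q_5 = 998 ≤ 2409 < 4481 = q_6, so the answer is 12425/998.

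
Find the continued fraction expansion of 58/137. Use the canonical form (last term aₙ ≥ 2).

[0; 2, 2, 1, 3, 5]

58 = 0*137 + 58
137 = 2*58 + 21
58 = 2*21 + 16
21 = 1*16 + 5
16 = 3*5 + 1
5 = 5*1 + 0  (stop)
So 58/137 = [0; 2, 2, 1, 3, 5].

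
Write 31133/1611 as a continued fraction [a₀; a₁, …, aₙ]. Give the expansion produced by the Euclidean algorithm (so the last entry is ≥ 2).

31133 = 19×1611 + 524
1611 = 3×524 + 39
524 = 13×39 + 17
39 = 2×17 + 5
17 = 3×5 + 2
5 = 2×2 + 1
2 = 2×1 + 0  (stop)
So 31133/1611 = [19; 3, 13, 2, 3, 2, 2].

[19; 3, 13, 2, 3, 2, 2]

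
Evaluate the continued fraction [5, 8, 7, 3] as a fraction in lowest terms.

Using pₖ = aₖpₖ₋₁ + pₖ₋₂ and qₖ = aₖqₖ₋₁ + qₖ₋₂:
  k=0: a=5, p=5, q=1
  k=1: a=8, p=41, q=8
  k=2: a=7, p=292, q=57
  k=3: a=3, p=917, q=179

917/179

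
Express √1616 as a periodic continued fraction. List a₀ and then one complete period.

a₀ = ⌊√1616⌋ = 40.
With m₀=0, d₀=1 and mₖ₊₁ = dₖaₖ − mₖ, dₖ₊₁ = (n − mₖ₊₁²)/dₖ, aₖ₊₁ = ⌊(a₀+mₖ₊₁)/dₖ₊₁⌋:
  k=1: m=40, d=16, a=5
  k=2: m=40, d=1, a=80
d=1 and a=2a₀=80 at k=2, so the next step gives (m, d) = (40, 16) again — its k=1 value — and the period has length 2.

[40; 5, 80]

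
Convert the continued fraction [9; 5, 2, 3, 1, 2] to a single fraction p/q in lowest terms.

Using pₖ = aₖpₖ₋₁ + pₖ₋₂ and qₖ = aₖqₖ₋₁ + qₖ₋₂:
  k=0: a=9, p=9, q=1
  k=1: a=5, p=46, q=5
  k=2: a=2, p=101, q=11
  k=3: a=3, p=349, q=38
  k=4: a=1, p=450, q=49
  k=5: a=2, p=1249, q=136

1249/136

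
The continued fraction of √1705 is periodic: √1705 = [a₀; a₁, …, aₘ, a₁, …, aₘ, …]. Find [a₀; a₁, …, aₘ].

[41; 3, 2, 3, 82]

a₀ = ⌊√1705⌋ = 41.
With m₀=0, d₀=1 and mₖ₊₁ = dₖaₖ − mₖ, dₖ₊₁ = (n − mₖ₊₁²)/dₖ, aₖ₊₁ = ⌊(a₀+mₖ₊₁)/dₖ₊₁⌋:
  k=1: m=41, d=24, a=3
  k=2: m=31, d=31, a=2
  k=3: m=31, d=24, a=3
  k=4: m=41, d=1, a=82
d=1 and a=2a₀=82 at k=4, so the next step gives (m, d) = (41, 24) again — its k=1 value — and the period has length 4.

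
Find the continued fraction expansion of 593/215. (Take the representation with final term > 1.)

[2; 1, 3, 7, 2, 3]

593 = 2×215 + 163
215 = 1×163 + 52
163 = 3×52 + 7
52 = 7×7 + 3
7 = 2×3 + 1
3 = 3×1 + 0  (stop)
So 593/215 = [2; 1, 3, 7, 2, 3].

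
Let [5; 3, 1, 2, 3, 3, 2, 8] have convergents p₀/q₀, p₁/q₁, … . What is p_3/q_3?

58/11

Using pₖ = aₖpₖ₋₁ + pₖ₋₂, qₖ = aₖqₖ₋₁ + qₖ₋₂ (with p₋₁=1, p₋₂=0, q₋₁=0, q₋₂=1):
  k=0: a=5, p=5, q=1
  k=1: a=3, p=16, q=3
  k=2: a=1, p=21, q=4
  k=3: a=2, p=58, q=11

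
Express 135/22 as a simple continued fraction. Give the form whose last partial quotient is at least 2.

135 = 6×22 + 3
22 = 7×3 + 1
3 = 3×1 + 0  (stop)
So 135/22 = [6; 7, 3].

[6; 7, 3]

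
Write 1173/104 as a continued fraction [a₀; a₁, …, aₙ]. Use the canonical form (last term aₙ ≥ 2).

[11; 3, 1, 1, 2, 2, 2]

1173 = 11*104 + 29
104 = 3*29 + 17
29 = 1*17 + 12
17 = 1*12 + 5
12 = 2*5 + 2
5 = 2*2 + 1
2 = 2*1 + 0  (stop)
So 1173/104 = [11; 3, 1, 1, 2, 2, 2].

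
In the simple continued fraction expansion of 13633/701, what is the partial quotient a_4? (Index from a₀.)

3

13633 = 19·701 + 314   →  a_0 = 19
701 = 2·314 + 73   →  a_1 = 2
314 = 4·73 + 22   →  a_2 = 4
73 = 3·22 + 7   →  a_3 = 3
22 = 3·7 + 1   →  a_4 = 3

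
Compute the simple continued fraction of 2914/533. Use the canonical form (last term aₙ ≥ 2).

[5; 2, 7, 8, 1, 3]

2914 = 5×533 + 249
533 = 2×249 + 35
249 = 7×35 + 4
35 = 8×4 + 3
4 = 1×3 + 1
3 = 3×1 + 0  (stop)
So 2914/533 = [5; 2, 7, 8, 1, 3].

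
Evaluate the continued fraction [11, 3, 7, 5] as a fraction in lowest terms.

1279/113

Fold from the inside: start with 5/1.
  7 + 1/5 = 36/5
  3 + 5/36 = 113/36
  11 + 36/113 = 1279/113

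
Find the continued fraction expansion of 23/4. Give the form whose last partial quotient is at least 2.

23 = 5*4 + 3
4 = 1*3 + 1
3 = 3*1 + 0  (stop)
So 23/4 = [5; 1, 3].

[5; 1, 3]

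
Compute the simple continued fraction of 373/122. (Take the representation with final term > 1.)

[3; 17, 2, 3]

373 = 3·122 + 7
122 = 17·7 + 3
7 = 2·3 + 1
3 = 3·1 + 0  (stop)
So 373/122 = [3; 17, 2, 3].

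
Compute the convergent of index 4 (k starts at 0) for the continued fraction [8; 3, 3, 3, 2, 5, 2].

631/76

Using pₖ = aₖpₖ₋₁ + pₖ₋₂, qₖ = aₖqₖ₋₁ + qₖ₋₂ (with p₋₁=1, p₋₂=0, q₋₁=0, q₋₂=1):
  k=0: a=8, p=8, q=1
  k=1: a=3, p=25, q=3
  k=2: a=3, p=83, q=10
  k=3: a=3, p=274, q=33
  k=4: a=2, p=631, q=76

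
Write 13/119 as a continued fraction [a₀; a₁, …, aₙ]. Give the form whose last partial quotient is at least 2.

13 = 0·119 + 13
119 = 9·13 + 2
13 = 6·2 + 1
2 = 2·1 + 0  (stop)
So 13/119 = [0; 9, 6, 2].

[0; 9, 6, 2]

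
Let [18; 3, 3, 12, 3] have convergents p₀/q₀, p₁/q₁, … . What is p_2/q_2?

Using pₖ = aₖpₖ₋₁ + pₖ₋₂, qₖ = aₖqₖ₋₁ + qₖ₋₂ (with p₋₁=1, p₋₂=0, q₋₁=0, q₋₂=1):
  k=0: a=18, p=18, q=1
  k=1: a=3, p=55, q=3
  k=2: a=3, p=183, q=10

183/10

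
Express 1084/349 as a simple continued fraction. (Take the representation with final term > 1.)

1084 = 3·349 + 37
349 = 9·37 + 16
37 = 2·16 + 5
16 = 3·5 + 1
5 = 5·1 + 0  (stop)
So 1084/349 = [3; 9, 2, 3, 5].

[3; 9, 2, 3, 5]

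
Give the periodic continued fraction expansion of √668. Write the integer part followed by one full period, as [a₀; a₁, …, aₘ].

[25; 1, 5, 2, 12, 2, 5, 1, 50]

a₀ = ⌊√668⌋ = 25.
With m₀=0, d₀=1 and mₖ₊₁ = dₖaₖ − mₖ, dₖ₊₁ = (n − mₖ₊₁²)/dₖ, aₖ₊₁ = ⌊(a₀+mₖ₊₁)/dₖ₊₁⌋:
  k=1: m=25, d=43, a=1
  k=2: m=18, d=8, a=5
  k=3: m=22, d=23, a=2
  k=4: m=24, d=4, a=12
  k=5: m=24, d=23, a=2
  k=6: m=22, d=8, a=5
  k=7: m=18, d=43, a=1
  k=8: m=25, d=1, a=50
d=1 and a=2a₀=50 at k=8, so the next step gives (m, d) = (25, 43) again — its k=1 value — and the period has length 8.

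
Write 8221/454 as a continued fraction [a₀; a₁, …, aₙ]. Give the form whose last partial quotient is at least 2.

8221 = 18×454 + 49
454 = 9×49 + 13
49 = 3×13 + 10
13 = 1×10 + 3
10 = 3×3 + 1
3 = 3×1 + 0  (stop)
So 8221/454 = [18; 9, 3, 1, 3, 3].

[18; 9, 3, 1, 3, 3]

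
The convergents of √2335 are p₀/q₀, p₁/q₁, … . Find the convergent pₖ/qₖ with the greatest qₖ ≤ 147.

√2335 = [48; 3, 9, 3, 96, …] (period length 4).
Convergents:
  p_0/q_0 = 48/1
  p_1/q_1 = 145/3
  p_2/q_2 = 1353/28
  p_3/q_3 = 4204/87
  p_4/q_4 = 404937/8380
q_3 = 87 ≤ 147 < 8380 = q_4, so the answer is 4204/87.

4204/87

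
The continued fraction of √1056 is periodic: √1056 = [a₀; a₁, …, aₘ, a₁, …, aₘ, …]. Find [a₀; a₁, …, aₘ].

a₀ = ⌊√1056⌋ = 32.
With m₀=0, d₀=1 and mₖ₊₁ = dₖaₖ − mₖ, dₖ₊₁ = (n − mₖ₊₁²)/dₖ, aₖ₊₁ = ⌊(a₀+mₖ₊₁)/dₖ₊₁⌋:
  k=1: m=32, d=32, a=2
  k=2: m=32, d=1, a=64
d=1 and a=2a₀=64 at k=2, so the next step gives (m, d) = (32, 32) again — its k=1 value — and the period has length 2.

[32; 2, 64]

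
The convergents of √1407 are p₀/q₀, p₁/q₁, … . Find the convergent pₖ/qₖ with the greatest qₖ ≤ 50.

1838/49

√1407 = [37; 1, 1, 24, 1, 1, 74, …] (period length 6).
Convergents:
  p_0/q_0 = 37/1
  p_1/q_1 = 38/1
  p_2/q_2 = 75/2
  p_3/q_3 = 1838/49
  p_4/q_4 = 1913/51
q_3 = 49 ≤ 50 < 51 = q_4, so the answer is 1838/49.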